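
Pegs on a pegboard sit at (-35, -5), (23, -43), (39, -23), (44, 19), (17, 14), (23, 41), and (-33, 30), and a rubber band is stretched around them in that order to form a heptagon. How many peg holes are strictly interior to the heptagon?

4218

By the shoelace formula, twice the signed area is |((-35)·(-43) − 23·(-5)) + (23·(-23) − 39·(-43)) + (39·19 − 44·(-23)) + (44·14 − 17·19) + (17·41 − 23·14) + (23·30 − (-33)·41) + ((-33)·(-5) − (-35)·30)| = 8447, so the area is 4223.5.
Summing gcd(|Δx|,|Δy|) over the edges gives the boundary count: gcd(58,38) + gcd(16,20) + gcd(5,42) + gcd(27,5) + gcd(6,27) + gcd(56,11) + gcd(2,35) = 2+4+1+1+3+1+1 = 13.
Pick's theorem gives I = A − B/2 + 1 = 4223.5 − 13/2 + 1 = 4218.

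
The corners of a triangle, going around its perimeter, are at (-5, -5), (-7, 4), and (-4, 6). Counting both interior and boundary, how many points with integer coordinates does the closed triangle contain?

The shoelace formula gives twice the area as |((-5)·4 − (-7)·(-5)) + ((-7)·6 − (-4)·4) + ((-4)·(-5) − (-5)·6)| = 31, so the area is 31/2.
Along each edge there are gcd(|Δx|,|Δy|)+1 lattice points, so counting each shared vertex once the boundary has gcd(2,9) + gcd(3,2) + gcd(1,11) = 1+1+1 = 3.
Pick's theorem gives I = A − B/2 + 1 = 31/2 − 3/2 + 1 = 15, so the closed region contains I + B = 15 + 3 = 18 lattice points.

18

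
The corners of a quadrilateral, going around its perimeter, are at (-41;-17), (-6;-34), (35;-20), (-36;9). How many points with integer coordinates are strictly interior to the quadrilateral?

1588

Using the shoelace formula, 2A = |[(-41)·(-34) − (-6)·(-17)] + [(-6)·(-20) − 35·(-34)] + [35·9 − (-36)·(-20)] + [(-36)·(-17) − (-41)·9]| = 3178, so the area is 1589.
Along each edge there are gcd(|Δx|,|Δy|)+1 lattice points, so counting each shared vertex once the boundary has gcd(35,17) + gcd(41,14) + gcd(71,29) + gcd(5,26) = 1+1+1+1 = 4.
By Pick's theorem A = I + B/2 − 1, so I = 1589 − 4/2 + 1 = 1588.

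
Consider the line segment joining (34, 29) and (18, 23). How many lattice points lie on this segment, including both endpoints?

The number of lattice points on a segment between lattice points is gcd(|Δx|,|Δy|) + 1 = gcd(16,6) + 1 = 2 + 1 = 3.

3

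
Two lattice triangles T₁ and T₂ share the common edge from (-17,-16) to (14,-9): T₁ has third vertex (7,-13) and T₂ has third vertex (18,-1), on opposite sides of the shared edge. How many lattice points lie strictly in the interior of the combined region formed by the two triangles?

142

The union is the simple quadrilateral with vertices (-17,-16), (7,-13), (14,-9), (18,-1) in order.
The shoelace formula gives twice the area as |[(-17)·(-13) − 7·(-16)] + [7·(-9) − 14·(-13)] + [14·(-1) − 18·(-9)] + [18·(-16) − (-17)·(-1)]| = 295, so the area is 147.5.
The number of boundary lattice points is Σ gcd(|Δx|,|Δy|) = gcd(24,3) + gcd(7,4) + gcd(4,8) + gcd(35,15) = 3+1+4+5 = 13.
By Pick's theorem I = A − B/2 + 1 = 147.5 − 13/2 + 1 = 142.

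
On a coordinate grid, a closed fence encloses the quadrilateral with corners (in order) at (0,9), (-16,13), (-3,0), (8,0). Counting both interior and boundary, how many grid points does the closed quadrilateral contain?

By the shoelace formula, twice the signed area is |(0·13 − (-16)·9) + ((-16)·0 − (-3)·13) + ((-3)·0 − 8·0) + (8·9 − 0·0)| = 255, so the area is 127.5.
The number of boundary lattice points is Σ gcd(|Δx|,|Δy|) = gcd(16,4) + gcd(13,13) + gcd(11,0) + gcd(8,9) = 4+13+11+1 = 29.
Pick's theorem gives I = A − B/2 + 1 = 127.5 − 29/2 + 1 = 114, so the closed region contains I + B = 114 + 29 = 143 lattice points.

143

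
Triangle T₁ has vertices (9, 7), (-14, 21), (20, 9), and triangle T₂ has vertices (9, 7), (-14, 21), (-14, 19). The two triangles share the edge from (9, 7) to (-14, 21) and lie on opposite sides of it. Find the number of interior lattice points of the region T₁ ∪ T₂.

121

The union is the simple quadrilateral with vertices (9, 7), (20, 9), (-14, 21), (-14, 19) in order.
By the shoelace formula, twice the signed area is |(9·9 − 20·7) + (20·21 − (-14)·9) + ((-14)·19 − (-14)·21) + ((-14)·7 − 9·19)| = 246, so the area is 123.
Along each edge there are gcd(|Δx|,|Δy|)+1 lattice points, so counting each shared vertex once the boundary has gcd(11,2) + gcd(34,12) + gcd(0,2) + gcd(23,12) = 1+2+2+1 = 6.
By Pick's theorem I = A − B/2 + 1 = 123 − 6/2 + 1 = 121.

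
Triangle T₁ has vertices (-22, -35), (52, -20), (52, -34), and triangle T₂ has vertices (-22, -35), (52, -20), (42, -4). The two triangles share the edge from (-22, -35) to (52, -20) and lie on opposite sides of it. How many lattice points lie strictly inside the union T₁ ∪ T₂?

The union is the simple quadrilateral with vertices (-22, -35), (52, -34), (52, -20), (42, -4) in order.
Using the shoelace formula, 2A = |[(-22)·(-34) − 52·(-35)] + [52·(-20) − 52·(-34)] + [52·(-4) − 42·(-20)] + [42·(-35) − (-22)·(-4)]| = 2370, so the area is 1185.
The number of boundary lattice points is Σ gcd(|Δx|,|Δy|) = gcd(74,1) + gcd(0,14) + gcd(10,16) + gcd(64,31) = 1+14+2+1 = 18.
By Pick's theorem I = A − B/2 + 1 = 1185 − 18/2 + 1 = 1177.

1177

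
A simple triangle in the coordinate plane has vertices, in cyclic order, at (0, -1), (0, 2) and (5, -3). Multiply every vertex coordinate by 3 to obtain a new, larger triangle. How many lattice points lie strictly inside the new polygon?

55

The shoelace formula gives twice the area as |[0·2 − 0·(-1)] + [0·(-3) − 5·2] + [5·(-1) − 0·(-3)]| = 15, so the area is 15/2.
The number of boundary lattice points is Σ gcd(|Δx|,|Δy|) = gcd(0,3) + gcd(5,5) + gcd(5,2) = 3+5+1 = 9.
Scaling by 3 multiplies the area by 3² = 9 (so the new area is 135/2) and multiplies the boundary lattice-point count by 3, giving 27.
By Pick's theorem, the interior count of the dilated polygon is 135/2 − 27/2 + 1 = 55.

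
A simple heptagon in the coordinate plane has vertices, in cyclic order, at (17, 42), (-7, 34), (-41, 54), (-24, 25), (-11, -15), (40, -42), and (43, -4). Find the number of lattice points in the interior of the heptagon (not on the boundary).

3680

Using the shoelace formula, 2A = |[17·34 − (-7)·42] + [(-7)·54 − (-41)·34] + [(-41)·25 − (-24)·54] + [(-24)·(-15) − (-11)·25] + [(-11)·(-42) − 40·(-15)] + [40·(-4) − 43·(-42)] + [43·42 − 17·(-4)]| = 7376, so the area is 3688.
Along each edge there are gcd(|Δx|,|Δy|)+1 lattice points, so counting each shared vertex once the boundary has gcd(24,8) + gcd(34,20) + gcd(17,29) + gcd(13,40) + gcd(51,27) + gcd(3,38) + gcd(26,46) = 8+2+1+1+3+1+2 = 18.
By Pick's theorem A = I + B/2 − 1, so I = 3688 − 18/2 + 1 = 3680.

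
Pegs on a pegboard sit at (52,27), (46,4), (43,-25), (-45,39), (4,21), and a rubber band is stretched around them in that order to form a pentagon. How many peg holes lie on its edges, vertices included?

17

Summing gcd(|Δx|,|Δy|) over the edges gives the boundary count: gcd(6,23) + gcd(3,29) + gcd(88,64) + gcd(49,18) + gcd(48,6) = 1+1+8+1+6 = 17.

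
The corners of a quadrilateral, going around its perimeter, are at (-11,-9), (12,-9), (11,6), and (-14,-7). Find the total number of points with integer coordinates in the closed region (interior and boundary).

By the shoelace formula, twice the signed area is |[(-11)·(-9) − 12·(-9)] + [12·6 − 11·(-9)] + [11·(-7) − (-14)·6] + [(-14)·(-9) − (-11)·(-7)]| = 434, so the area is 217.
The number of boundary lattice points is Σ gcd(|Δx|,|Δy|) = gcd(23,0) + gcd(1,15) + gcd(25,13) + gcd(3,2) = 23+1+1+1 = 26.
Pick's theorem gives I = A − B/2 + 1 = 217 − 26/2 + 1 = 205, so the closed region contains I + B = 205 + 26 = 231 lattice points.

231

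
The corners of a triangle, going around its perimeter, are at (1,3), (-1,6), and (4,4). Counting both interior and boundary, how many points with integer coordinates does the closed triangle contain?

8

The shoelace formula gives twice the area as |[1·6 − (-1)·3] + [(-1)·4 − 4·6] + [4·3 − 1·4]| = 11, so the area is 5.5.
Along each edge there are gcd(|Δx|,|Δy|)+1 lattice points, so counting each shared vertex once the boundary has gcd(2,3) + gcd(5,2) + gcd(3,1) = 1+1+1 = 3.
Pick's theorem gives I = A − B/2 + 1 = 5.5 − 3/2 + 1 = 5, so the closed region contains I + B = 5 + 3 = 8 lattice points.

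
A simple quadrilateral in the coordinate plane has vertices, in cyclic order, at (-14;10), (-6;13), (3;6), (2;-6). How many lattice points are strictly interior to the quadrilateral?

The shoelace formula gives twice the area as |((-14)·13 − (-6)·10) + ((-6)·6 − 3·13) + (3·(-6) − 2·6) + (2·10 − (-14)·(-6))| = 291, so the area is 291/2.
Along each edge there are gcd(|Δx|,|Δy|)+1 lattice points, so counting each shared vertex once the boundary has gcd(8,3) + gcd(9,7) + gcd(1,12) + gcd(16,16) = 1+1+1+16 = 19.
Pick's theorem gives I = A − B/2 + 1 = 291/2 − 19/2 + 1 = 137.

137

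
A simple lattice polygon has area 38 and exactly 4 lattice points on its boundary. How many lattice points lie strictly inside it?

Pick's theorem A = I + B/2 − 1 rearranges to I = A − B/2 + 1 = 38 − 4/2 + 1 = 37.

37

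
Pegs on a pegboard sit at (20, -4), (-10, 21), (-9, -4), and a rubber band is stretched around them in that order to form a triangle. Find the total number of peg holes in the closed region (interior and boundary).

381

The shoelace formula gives twice the area as |(20·21 − (-10)·(-4)) + ((-10)·(-4) − (-9)·21) + ((-9)·(-4) − 20·(-4))| = 725, so the area is 362.5.
Summing gcd(|Δx|,|Δy|) over the edges gives the boundary count: gcd(30,25) + gcd(1,25) + gcd(29,0) = 5+1+29 = 35.
Pick's theorem gives I = A − B/2 + 1 = 362.5 − 35/2 + 1 = 346, so the closed region contains I + B = 346 + 35 = 381 lattice points.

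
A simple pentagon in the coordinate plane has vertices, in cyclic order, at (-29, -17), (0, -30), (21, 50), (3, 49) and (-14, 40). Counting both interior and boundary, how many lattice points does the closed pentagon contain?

The shoelace formula gives twice the area as |[(-29)·(-30) − 0·(-17)] + [0·50 − 21·(-30)] + [21·49 − 3·50] + [3·40 − (-14)·49] + [(-14)·(-17) − (-29)·40]| = 4583, so the area is 2291.5.
Along each edge there are gcd(|Δx|,|Δy|)+1 lattice points, so counting each shared vertex once the boundary has gcd(29,13) + gcd(21,80) + gcd(18,1) + gcd(17,9) + gcd(15,57) = 1+1+1+1+3 = 7.
Pick's theorem gives I = A − B/2 + 1 = 2291.5 − 7/2 + 1 = 2289, so the closed region contains I + B = 2289 + 7 = 2296 lattice points.

2296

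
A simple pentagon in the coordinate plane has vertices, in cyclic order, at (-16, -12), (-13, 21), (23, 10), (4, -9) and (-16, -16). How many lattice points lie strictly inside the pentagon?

799

By the shoelace formula, twice the signed area is |[(-16)·21 − (-13)·(-12)] + [(-13)·10 − 23·21] + [23·(-9) − 4·10] + [4·(-16) − (-16)·(-9)] + [(-16)·(-12) − (-16)·(-16)]| = 1624, so the area is 812.
Summing gcd(|Δx|,|Δy|) over the edges gives the boundary count: gcd(3,33) + gcd(36,11) + gcd(19,19) + gcd(20,7) + gcd(0,4) = 3+1+19+1+4 = 28.
By Pick's theorem A = I + B/2 − 1, so I = 812 − 28/2 + 1 = 799.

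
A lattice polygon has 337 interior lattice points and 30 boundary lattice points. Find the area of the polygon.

Pick's theorem states A = I + B/2 − 1, so A = 337 + 30/2 − 1 = 351.

351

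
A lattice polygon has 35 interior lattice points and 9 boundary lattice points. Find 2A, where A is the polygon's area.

77

By Pick's theorem, A = I + B/2 − 1 = 35 + 9/2 − 1 = 77/2.
Hence 2A = 77.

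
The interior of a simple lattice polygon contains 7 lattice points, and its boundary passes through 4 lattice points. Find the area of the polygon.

By Pick's theorem, A = I + B/2 − 1 = 7 + 4/2 − 1 = 8.

8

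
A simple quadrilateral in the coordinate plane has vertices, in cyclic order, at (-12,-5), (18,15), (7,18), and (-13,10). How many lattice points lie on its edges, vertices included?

16

Along each edge there are gcd(|Δx|,|Δy|)+1 lattice points, so counting each shared vertex once the boundary has gcd(30,20) + gcd(11,3) + gcd(20,8) + gcd(1,15) = 10+1+4+1 = 16.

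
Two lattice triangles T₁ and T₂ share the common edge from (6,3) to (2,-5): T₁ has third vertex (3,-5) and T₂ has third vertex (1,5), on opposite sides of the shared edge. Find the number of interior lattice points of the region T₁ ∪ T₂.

27

The union is the simple quadrilateral with vertices (6,3), (3,-5), (2,-5), (1,5) in order.
The shoelace formula gives twice the area as |(6·(-5) − 3·3) + (3·(-5) − 2·(-5)) + (2·5 − 1·(-5)) + (1·3 − 6·5)| = 56, so the area is 28.
Along each edge there are gcd(|Δx|,|Δy|)+1 lattice points, so counting each shared vertex once the boundary has gcd(3,8) + gcd(1,0) + gcd(1,10) + gcd(5,2) = 1+1+1+1 = 4.
By Pick's theorem I = A − B/2 + 1 = 28 − 4/2 + 1 = 27.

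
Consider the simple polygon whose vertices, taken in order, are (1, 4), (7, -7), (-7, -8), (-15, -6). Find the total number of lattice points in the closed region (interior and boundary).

140

By the shoelace formula, twice the signed area is |[1·(-7) − 7·4] + [7·(-8) − (-7)·(-7)] + [(-7)·(-6) − (-15)·(-8)] + [(-15)·4 − 1·(-6)]| = 272, so the area is 136.
The number of boundary lattice points is Σ gcd(|Δx|,|Δy|) = gcd(6,11) + gcd(14,1) + gcd(8,2) + gcd(16,10) = 1+1+2+2 = 6.
Pick's theorem gives I = A − B/2 + 1 = 136 − 6/2 + 1 = 134, so the closed region contains I + B = 134 + 6 = 140 lattice points.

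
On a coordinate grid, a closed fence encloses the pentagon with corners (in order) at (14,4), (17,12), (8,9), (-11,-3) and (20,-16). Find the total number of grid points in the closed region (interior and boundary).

The shoelace formula gives twice the area as |[14·12 − 17·4] + [17·9 − 8·12] + [8·(-3) − (-11)·9] + [(-11)·(-16) − 20·(-3)] + [20·4 − 14·(-16)]| = 772, so the area is 386.
Along each edge there are gcd(|Δx|,|Δy|)+1 lattice points, so counting each shared vertex once the boundary has gcd(3,8) + gcd(9,3) + gcd(19,12) + gcd(31,13) + gcd(6,20) = 1+3+1+1+2 = 8.
Pick's theorem gives I = A − B/2 + 1 = 386 − 8/2 + 1 = 383, so the closed region contains I + B = 383 + 8 = 391 lattice points.

391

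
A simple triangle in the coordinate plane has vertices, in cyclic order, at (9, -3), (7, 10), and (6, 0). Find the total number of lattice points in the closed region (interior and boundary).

Using the shoelace formula, 2A = |[9·10 − 7·(-3)] + [7·0 − 6·10] + [6·(-3) − 9·0]| = 33, so the area is 16.5.
Along each edge there are gcd(|Δx|,|Δy|)+1 lattice points, so counting each shared vertex once the boundary has gcd(2,13) + gcd(1,10) + gcd(3,3) = 1+1+3 = 5.
Pick's theorem gives I = A − B/2 + 1 = 16.5 − 5/2 + 1 = 15, so the closed region contains I + B = 15 + 5 = 20 lattice points.

20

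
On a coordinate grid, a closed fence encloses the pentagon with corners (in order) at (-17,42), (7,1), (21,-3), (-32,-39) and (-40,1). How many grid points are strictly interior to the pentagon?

The shoelace formula gives twice the area as |((-17)·1 − 7·42) + (7·(-3) − 21·1) + (21·(-39) − (-32)·(-3)) + ((-32)·1 − (-40)·(-39)) + ((-40)·42 − (-17)·1)| = 4523, so the area is 2261.5.
Along each edge there are gcd(|Δx|,|Δy|)+1 lattice points, so counting each shared vertex once the boundary has gcd(24,41) + gcd(14,4) + gcd(53,36) + gcd(8,40) + gcd(23,41) = 1+2+1+8+1 = 13.
By Pick's theorem A = I + B/2 − 1, so I = 2261.5 − 13/2 + 1 = 2256.

2256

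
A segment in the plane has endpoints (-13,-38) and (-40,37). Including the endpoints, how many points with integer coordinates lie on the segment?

The number of lattice points on a segment between lattice points is gcd(|Δx|,|Δy|) + 1 = gcd(27,75) + 1 = 3 + 1 = 4.

4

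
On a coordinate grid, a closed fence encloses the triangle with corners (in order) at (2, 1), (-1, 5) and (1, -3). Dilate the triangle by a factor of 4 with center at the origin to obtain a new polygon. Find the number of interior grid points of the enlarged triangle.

The shoelace formula gives twice the area as |(2·5 − (-1)·1) + ((-1)·(-3) − 1·5) + (1·1 − 2·(-3))| = 16, so the area is 8.
Along each edge there are gcd(|Δx|,|Δy|)+1 lattice points, so counting each shared vertex once the boundary has gcd(3,4) + gcd(2,8) + gcd(1,4) = 1+2+1 = 4.
Scaling by 4 multiplies the area by 4² = 16 (so the new area is 128) and multiplies the boundary lattice-point count by 4, giving 16.
By Pick's theorem, the interior count of the dilated polygon is 128 − 16/2 + 1 = 121.

121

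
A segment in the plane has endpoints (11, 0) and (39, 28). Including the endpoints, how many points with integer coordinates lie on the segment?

The number of lattice points on a segment between lattice points is gcd(|Δx|,|Δy|) + 1 = gcd(28,28) + 1 = 28 + 1 = 29.

29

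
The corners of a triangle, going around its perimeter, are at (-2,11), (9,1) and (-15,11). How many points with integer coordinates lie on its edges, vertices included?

The number of boundary lattice points is Σ gcd(|Δx|,|Δy|) = gcd(11,10) + gcd(24,10) + gcd(13,0) = 1+2+13 = 16.

16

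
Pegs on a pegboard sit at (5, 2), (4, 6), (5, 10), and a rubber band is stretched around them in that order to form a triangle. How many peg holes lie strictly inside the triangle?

By the shoelace formula, twice the signed area is |[5·6 − 4·2] + [4·10 − 5·6] + [5·2 − 5·10]| = 8, so the area is 4.
The number of boundary lattice points is Σ gcd(|Δx|,|Δy|) = gcd(1,4) + gcd(1,4) + gcd(0,8) = 1+1+8 = 10.
By Pick's theorem A = I + B/2 − 1, so I = 4 − 10/2 + 1 = 0.

0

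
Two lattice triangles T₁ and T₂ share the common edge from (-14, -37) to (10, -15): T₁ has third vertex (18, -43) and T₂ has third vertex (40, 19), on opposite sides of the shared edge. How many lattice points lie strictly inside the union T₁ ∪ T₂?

The union is the simple quadrilateral with vertices (-14, -37), (18, -43), (10, -15), (40, 19) in order.
Using the shoelace formula, 2A = |[(-14)·(-43) − 18·(-37)] + [18·(-15) − 10·(-43)] + [10·19 − 40·(-15)] + [40·(-37) − (-14)·19]| = 1004, so the area is 502.
Summing gcd(|Δx|,|Δy|) over the edges gives the boundary count: gcd(32,6) + gcd(8,28) + gcd(30,34) + gcd(54,56) = 2+4+2+2 = 10.
By Pick's theorem I = A − B/2 + 1 = 502 − 10/2 + 1 = 498.

498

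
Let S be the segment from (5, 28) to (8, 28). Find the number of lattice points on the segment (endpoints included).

4

The number of lattice points on a segment between lattice points is gcd(|Δx|,|Δy|) + 1 = gcd(3,0) + 1 = 3 + 1 = 4.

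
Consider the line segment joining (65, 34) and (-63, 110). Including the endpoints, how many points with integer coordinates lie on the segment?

5

The number of lattice points on a segment between lattice points is gcd(|Δx|,|Δy|) + 1 = gcd(128,76) + 1 = 4 + 1 = 5.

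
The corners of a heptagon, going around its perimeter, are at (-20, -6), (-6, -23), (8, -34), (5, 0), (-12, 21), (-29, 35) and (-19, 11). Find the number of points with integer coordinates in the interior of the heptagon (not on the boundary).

975

The shoelace formula gives twice the area as |[(-20)·(-23) − (-6)·(-6)] + [(-6)·(-34) − 8·(-23)] + [8·0 − 5·(-34)] + [5·21 − (-12)·0] + [(-12)·35 − (-29)·21] + [(-29)·11 − (-19)·35] + [(-19)·(-6) − (-20)·11]| = 1956, so the area is 978.
Along each edge there are gcd(|Δx|,|Δy|)+1 lattice points, so counting each shared vertex once the boundary has gcd(14,17) + gcd(14,11) + gcd(3,34) + gcd(17,21) + gcd(17,14) + gcd(10,24) + gcd(1,17) = 1+1+1+1+1+2+1 = 8.
By Pick's theorem A = I + B/2 − 1, so I = 978 − 8/2 + 1 = 975.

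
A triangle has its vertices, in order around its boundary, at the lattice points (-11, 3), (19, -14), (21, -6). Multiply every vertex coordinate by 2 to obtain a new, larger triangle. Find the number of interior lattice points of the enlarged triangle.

545

The shoelace formula gives twice the area as |[(-11)·(-14) − 19·3] + [19·(-6) − 21·(-14)] + [21·3 − (-11)·(-6)]| = 274, so the area is 137.
The number of boundary lattice points is Σ gcd(|Δx|,|Δy|) = gcd(30,17) + gcd(2,8) + gcd(32,9) = 1+2+1 = 4.
Scaling by 2 multiplies the area by 2² = 4 (so the new area is 548) and multiplies the boundary lattice-point count by 2, giving 8.
By Pick's theorem, the interior count of the dilated polygon is 548 − 8/2 + 1 = 545.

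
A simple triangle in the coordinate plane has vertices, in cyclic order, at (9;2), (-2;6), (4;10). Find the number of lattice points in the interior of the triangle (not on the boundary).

The shoelace formula gives twice the area as |(9·6 − (-2)·2) + ((-2)·10 − 4·6) + (4·2 − 9·10)| = 68, so the area is 34.
The number of boundary lattice points is Σ gcd(|Δx|,|Δy|) = gcd(11,4) + gcd(6,4) + gcd(5,8) = 1+2+1 = 4.
Pick's theorem gives I = A − B/2 + 1 = 34 − 4/2 + 1 = 33.

33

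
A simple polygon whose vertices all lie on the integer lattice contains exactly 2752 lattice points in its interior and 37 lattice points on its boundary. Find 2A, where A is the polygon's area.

5539

By Pick's theorem, A = I + B/2 − 1 = 2752 + 37/2 − 1 = 5539/2.
Hence 2A = 5539.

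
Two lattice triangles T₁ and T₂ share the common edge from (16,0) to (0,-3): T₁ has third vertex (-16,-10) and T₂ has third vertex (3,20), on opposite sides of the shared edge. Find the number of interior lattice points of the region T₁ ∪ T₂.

The union is the simple quadrilateral with vertices (16,0), (-16,-10), (0,-3), (3,20) in order.
By the shoelace formula, twice the signed area is |(16·(-10) − (-16)·0) + ((-16)·(-3) − 0·(-10)) + (0·20 − 3·(-3)) + (3·0 − 16·20)| = 423, so the area is 423/2.
Summing gcd(|Δx|,|Δy|) over the edges gives the boundary count: gcd(32,10) + gcd(16,7) + gcd(3,23) + gcd(13,20) = 2+1+1+1 = 5.
By Pick's theorem I = A − B/2 + 1 = 423/2 − 5/2 + 1 = 210.

210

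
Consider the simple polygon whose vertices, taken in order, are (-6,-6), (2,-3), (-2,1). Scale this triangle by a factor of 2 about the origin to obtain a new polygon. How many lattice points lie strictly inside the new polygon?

By the shoelace formula, twice the signed area is |[(-6)·(-3) − 2·(-6)] + [2·1 − (-2)·(-3)] + [(-2)·(-6) − (-6)·1]| = 44, so the area is 22.
Summing gcd(|Δx|,|Δy|) over the edges gives the boundary count: gcd(8,3) + gcd(4,4) + gcd(4,7) = 1+4+1 = 6.
Scaling by 2 multiplies the area by 2² = 4 (so the new area is 88) and multiplies the boundary lattice-point count by 2, giving 12.
By Pick's theorem, the interior count of the dilated polygon is 88 − 12/2 + 1 = 83.

83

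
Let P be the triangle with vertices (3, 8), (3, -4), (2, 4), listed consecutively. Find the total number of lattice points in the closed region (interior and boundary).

14

Using the shoelace formula, 2A = |(3·(-4) − 3·8) + (3·4 − 2·(-4)) + (2·8 − 3·4)| = 12, so the area is 6.
Summing gcd(|Δx|,|Δy|) over the edges gives the boundary count: gcd(0,12) + gcd(1,8) + gcd(1,4) = 12+1+1 = 14.
Pick's theorem gives I = A − B/2 + 1 = 6 − 14/2 + 1 = 0, so the closed region contains I + B = 0 + 14 = 14 lattice points.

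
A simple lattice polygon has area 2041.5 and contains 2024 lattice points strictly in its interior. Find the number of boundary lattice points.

Pick's theorem gives A = I + B/2 − 1, so B = 2(A − I + 1) = 2(2041.5 − 2024 + 1) = 37.

37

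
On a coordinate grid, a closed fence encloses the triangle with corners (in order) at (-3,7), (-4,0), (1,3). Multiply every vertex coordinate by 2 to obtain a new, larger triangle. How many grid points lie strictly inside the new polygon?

59

Using the shoelace formula, 2A = |[(-3)·0 − (-4)·7] + [(-4)·3 − 1·0] + [1·7 − (-3)·3]| = 32, so the area is 16.
Along each edge there are gcd(|Δx|,|Δy|)+1 lattice points, so counting each shared vertex once the boundary has gcd(1,7) + gcd(5,3) + gcd(4,4) = 1+1+4 = 6.
Scaling by 2 multiplies the area by 2² = 4 (so the new area is 64) and multiplies the boundary lattice-point count by 2, giving 12.
By Pick's theorem, the interior count of the dilated polygon is 64 − 12/2 + 1 = 59.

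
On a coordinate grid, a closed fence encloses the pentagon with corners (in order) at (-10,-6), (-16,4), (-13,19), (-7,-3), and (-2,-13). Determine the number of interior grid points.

119

Using the shoelace formula, 2A = |((-10)·4 − (-16)·(-6)) + ((-16)·19 − (-13)·4) + ((-13)·(-3) − (-7)·19) + ((-7)·(-13) − (-2)·(-3)) + ((-2)·(-6) − (-10)·(-13))| = 249, so the area is 249/2.
Summing gcd(|Δx|,|Δy|) over the edges gives the boundary count: gcd(6,10) + gcd(3,15) + gcd(6,22) + gcd(5,10) + gcd(8,7) = 2+3+2+5+1 = 13.
By Pick's theorem A = I + B/2 − 1, so I = 249/2 − 13/2 + 1 = 119.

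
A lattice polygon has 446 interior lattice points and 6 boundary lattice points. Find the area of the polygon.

Pick's theorem states A = I + B/2 − 1, so A = 446 + 6/2 − 1 = 448.

448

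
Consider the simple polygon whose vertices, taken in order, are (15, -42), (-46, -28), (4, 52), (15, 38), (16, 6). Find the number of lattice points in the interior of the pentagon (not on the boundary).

3264

By the shoelace formula, twice the signed area is |(15·(-28) − (-46)·(-42)) + ((-46)·52 − 4·(-28)) + (4·38 − 15·52) + (15·6 − 16·38) + (16·(-42) − 15·6)| = 6540, so the area is 3270.
Summing gcd(|Δx|,|Δy|) over the edges gives the boundary count: gcd(61,14) + gcd(50,80) + gcd(11,14) + gcd(1,32) + gcd(1,48) = 1+10+1+1+1 = 14.
Pick's theorem gives I = A − B/2 + 1 = 3270 − 14/2 + 1 = 3264.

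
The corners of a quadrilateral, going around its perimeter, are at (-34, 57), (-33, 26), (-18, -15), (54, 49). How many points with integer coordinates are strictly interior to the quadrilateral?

By the shoelace formula, twice the signed area is |((-34)·26 − (-33)·57) + ((-33)·(-15) − (-18)·26) + ((-18)·49 − 54·(-15)) + (54·57 − (-34)·49)| = 6632, so the area is 3316.
The number of boundary lattice points is Σ gcd(|Δx|,|Δy|) = gcd(1,31) + gcd(15,41) + gcd(72,64) + gcd(88,8) = 1+1+8+8 = 18.
By Pick's theorem A = I + B/2 − 1, so I = 3316 − 18/2 + 1 = 3308.

3308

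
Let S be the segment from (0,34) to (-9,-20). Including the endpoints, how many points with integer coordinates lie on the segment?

10

The number of lattice points on a segment between lattice points is gcd(|Δx|,|Δy|) + 1 = gcd(9,54) + 1 = 9 + 1 = 10.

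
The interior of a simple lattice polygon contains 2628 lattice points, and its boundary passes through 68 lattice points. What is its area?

2661

By Pick's theorem, A = I + B/2 − 1 = 2628 + 68/2 − 1 = 2661.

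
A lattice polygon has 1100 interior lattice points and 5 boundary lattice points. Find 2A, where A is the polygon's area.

2203

By Pick's theorem, A = I + B/2 − 1 = 1100 + 5/2 − 1 = 2203/2.
Hence 2A = 2203.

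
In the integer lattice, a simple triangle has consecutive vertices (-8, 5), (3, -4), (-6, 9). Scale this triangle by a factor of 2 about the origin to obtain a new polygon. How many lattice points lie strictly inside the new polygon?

Using the shoelace formula, 2A = |((-8)·(-4) − 3·5) + (3·9 − (-6)·(-4)) + ((-6)·5 − (-8)·9)| = 62, so the area is 31.
Summing gcd(|Δx|,|Δy|) over the edges gives the boundary count: gcd(11,9) + gcd(9,13) + gcd(2,4) = 1+1+2 = 4.
Scaling by 2 multiplies the area by 2² = 4 (so the new area is 124) and multiplies the boundary lattice-point count by 2, giving 8.
By Pick's theorem, the interior count of the dilated polygon is 124 − 8/2 + 1 = 121.

121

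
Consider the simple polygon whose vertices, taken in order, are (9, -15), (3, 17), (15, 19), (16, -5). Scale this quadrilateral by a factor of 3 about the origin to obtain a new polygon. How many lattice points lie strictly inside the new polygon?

The shoelace formula gives twice the area as |(9·17 − 3·(-15)) + (3·19 − 15·17) + (15·(-5) − 16·19) + (16·(-15) − 9·(-5))| = 574, so the area is 287.
Summing gcd(|Δx|,|Δy|) over the edges gives the boundary count: gcd(6,32) + gcd(12,2) + gcd(1,24) + gcd(7,10) = 2+2+1+1 = 6.
Scaling by 3 multiplies the area by 3² = 9 (so the new area is 2583) and multiplies the boundary lattice-point count by 3, giving 18.
By Pick's theorem, the interior count of the dilated polygon is 2583 − 18/2 + 1 = 2575.

2575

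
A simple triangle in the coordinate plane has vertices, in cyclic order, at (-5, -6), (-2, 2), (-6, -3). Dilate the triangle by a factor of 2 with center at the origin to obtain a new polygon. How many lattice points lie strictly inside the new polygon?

32

The shoelace formula gives twice the area as |((-5)·2 − (-2)·(-6)) + ((-2)·(-3) − (-6)·2) + ((-6)·(-6) − (-5)·(-3))| = 17, so the area is 17/2.
The number of boundary lattice points is Σ gcd(|Δx|,|Δy|) = gcd(3,8) + gcd(4,5) + gcd(1,3) = 1+1+1 = 3.
Scaling by 2 multiplies the area by 2² = 4 (so the new area is 34) and multiplies the boundary lattice-point count by 2, giving 6.
By Pick's theorem, the interior count of the dilated polygon is 34 − 6/2 + 1 = 32.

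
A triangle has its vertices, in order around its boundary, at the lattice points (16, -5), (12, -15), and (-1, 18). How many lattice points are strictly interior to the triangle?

130

By the shoelace formula, twice the signed area is |[16·(-15) − 12·(-5)] + [12·18 − (-1)·(-15)] + [(-1)·(-5) − 16·18]| = 262, so the area is 131.
Along each edge there are gcd(|Δx|,|Δy|)+1 lattice points, so counting each shared vertex once the boundary has gcd(4,10) + gcd(13,33) + gcd(17,23) = 2+1+1 = 4.
Pick's theorem gives I = A − B/2 + 1 = 131 − 4/2 + 1 = 130.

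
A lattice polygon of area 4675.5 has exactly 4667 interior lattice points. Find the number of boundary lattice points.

19

Pick's theorem gives A = I + B/2 − 1, so B = 2(A − I + 1) = 2(4675.5 − 4667 + 1) = 19.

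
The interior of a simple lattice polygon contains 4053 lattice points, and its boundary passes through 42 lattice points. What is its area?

Pick's theorem states A = I + B/2 − 1, so A = 4053 + 42/2 − 1 = 4073.

4073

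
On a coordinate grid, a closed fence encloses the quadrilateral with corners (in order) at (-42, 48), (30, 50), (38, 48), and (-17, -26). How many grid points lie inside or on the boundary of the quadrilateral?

Using the shoelace formula, 2A = |((-42)·50 − 30·48) + (30·48 − 38·50) + (38·(-26) − (-17)·48) + ((-17)·48 − (-42)·(-26))| = 6080, so the area is 3040.
Along each edge there are gcd(|Δx|,|Δy|)+1 lattice points, so counting each shared vertex once the boundary has gcd(72,2) + gcd(8,2) + gcd(55,74) + gcd(25,74) = 2+2+1+1 = 6.
Pick's theorem gives I = A − B/2 + 1 = 3040 − 6/2 + 1 = 3038, so the closed region contains I + B = 3038 + 6 = 3044 lattice points.

3044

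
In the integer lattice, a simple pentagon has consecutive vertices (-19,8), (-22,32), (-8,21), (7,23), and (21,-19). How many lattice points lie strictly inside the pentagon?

By the shoelace formula, twice the signed area is |((-19)·32 − (-22)·8) + ((-22)·21 − (-8)·32) + ((-8)·23 − 7·21) + (7·(-19) − 21·23) + (21·8 − (-19)·(-19))| = 1778, so the area is 889.
Summing gcd(|Δx|,|Δy|) over the edges gives the boundary count: gcd(3,24) + gcd(14,11) + gcd(15,2) + gcd(14,42) + gcd(40,27) = 3+1+1+14+1 = 20.
By Pick's theorem A = I + B/2 − 1, so I = 889 − 20/2 + 1 = 880.

880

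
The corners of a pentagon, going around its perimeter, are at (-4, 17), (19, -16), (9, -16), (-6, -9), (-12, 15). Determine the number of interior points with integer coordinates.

460

Using the shoelace formula, 2A = |((-4)·(-16) − 19·17) + (19·(-16) − 9·(-16)) + (9·(-9) − (-6)·(-16)) + ((-6)·15 − (-12)·(-9)) + ((-12)·17 − (-4)·15)| = 938, so the area is 469.
Summing gcd(|Δx|,|Δy|) over the edges gives the boundary count: gcd(23,33) + gcd(10,0) + gcd(15,7) + gcd(6,24) + gcd(8,2) = 1+10+1+6+2 = 20.
Pick's theorem gives I = A − B/2 + 1 = 469 − 20/2 + 1 = 460.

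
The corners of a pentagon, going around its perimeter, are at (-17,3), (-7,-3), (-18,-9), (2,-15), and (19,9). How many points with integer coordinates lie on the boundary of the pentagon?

12

The number of boundary lattice points is Σ gcd(|Δx|,|Δy|) = gcd(10,6) + gcd(11,6) + gcd(20,6) + gcd(17,24) + gcd(36,6) = 2+1+2+1+6 = 12.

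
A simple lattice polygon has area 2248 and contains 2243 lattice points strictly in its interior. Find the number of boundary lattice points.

Pick's theorem gives A = I + B/2 − 1, so B = 2(A − I + 1) = 2(2248 − 2243 + 1) = 12.

12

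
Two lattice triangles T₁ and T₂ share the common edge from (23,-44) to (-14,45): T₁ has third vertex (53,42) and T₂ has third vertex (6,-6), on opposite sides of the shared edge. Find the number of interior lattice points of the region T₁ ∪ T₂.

The union is the simple quadrilateral with vertices (23,-44), (53,42), (-14,45), (6,-6) in order.
The shoelace formula gives twice the area as |(23·42 − 53·(-44)) + (53·45 − (-14)·42) + ((-14)·(-6) − 6·45) + (6·(-44) − 23·(-6))| = 5959, so the area is 2979.5.
Along each edge there are gcd(|Δx|,|Δy|)+1 lattice points, so counting each shared vertex once the boundary has gcd(30,86) + gcd(67,3) + gcd(20,51) + gcd(17,38) = 2+1+1+1 = 5.
By Pick's theorem I = A − B/2 + 1 = 2979.5 − 5/2 + 1 = 2978.

2978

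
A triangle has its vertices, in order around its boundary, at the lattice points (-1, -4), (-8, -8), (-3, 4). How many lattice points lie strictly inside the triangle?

Using the shoelace formula, 2A = |[(-1)·(-8) − (-8)·(-4)] + [(-8)·4 − (-3)·(-8)] + [(-3)·(-4) − (-1)·4]| = 64, so the area is 32.
Summing gcd(|Δx|,|Δy|) over the edges gives the boundary count: gcd(7,4) + gcd(5,12) + gcd(2,8) = 1+1+2 = 4.
By Pick's theorem A = I + B/2 − 1, so I = 32 − 4/2 + 1 = 31.

31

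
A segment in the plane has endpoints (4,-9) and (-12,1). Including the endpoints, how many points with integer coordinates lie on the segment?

3

The number of lattice points on a segment between lattice points is gcd(|Δx|,|Δy|) + 1 = gcd(16,10) + 1 = 2 + 1 = 3.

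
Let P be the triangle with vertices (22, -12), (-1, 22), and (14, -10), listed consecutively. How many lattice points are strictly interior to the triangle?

Using the shoelace formula, 2A = |[22·22 − (-1)·(-12)] + [(-1)·(-10) − 14·22] + [14·(-12) − 22·(-10)]| = 226, so the area is 113.
Along each edge there are gcd(|Δx|,|Δy|)+1 lattice points, so counting each shared vertex once the boundary has gcd(23,34) + gcd(15,32) + gcd(8,2) = 1+1+2 = 4.
Pick's theorem gives I = A − B/2 + 1 = 113 − 4/2 + 1 = 112.

112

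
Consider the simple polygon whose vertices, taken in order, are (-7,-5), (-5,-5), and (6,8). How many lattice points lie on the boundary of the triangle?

The number of boundary lattice points is Σ gcd(|Δx|,|Δy|) = gcd(2,0) + gcd(11,13) + gcd(13,13) = 2+1+13 = 16.

16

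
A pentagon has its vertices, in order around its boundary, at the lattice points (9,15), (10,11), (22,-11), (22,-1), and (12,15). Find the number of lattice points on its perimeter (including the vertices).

18

Along each edge there are gcd(|Δx|,|Δy|)+1 lattice points, so counting each shared vertex once the boundary has gcd(1,4) + gcd(12,22) + gcd(0,10) + gcd(10,16) + gcd(3,0) = 1+2+10+2+3 = 18.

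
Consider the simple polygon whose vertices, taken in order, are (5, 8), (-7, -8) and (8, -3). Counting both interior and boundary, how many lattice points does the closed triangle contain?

96

By the shoelace formula, twice the signed area is |(5·(-8) − (-7)·8) + ((-7)·(-3) − 8·(-8)) + (8·8 − 5·(-3))| = 180, so the area is 90.
Along each edge there are gcd(|Δx|,|Δy|)+1 lattice points, so counting each shared vertex once the boundary has gcd(12,16) + gcd(15,5) + gcd(3,11) = 4+5+1 = 10.
Pick's theorem gives I = A − B/2 + 1 = 90 − 10/2 + 1 = 86, so the closed region contains I + B = 86 + 10 = 96 lattice points.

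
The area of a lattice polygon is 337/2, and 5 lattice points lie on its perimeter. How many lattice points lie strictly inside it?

From Pick's theorem, I = A − B/2 + 1 = 337/2 − 5/2 + 1 = 167.

167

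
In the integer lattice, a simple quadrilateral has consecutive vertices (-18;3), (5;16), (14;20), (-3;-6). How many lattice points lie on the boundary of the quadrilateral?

6

Along each edge there are gcd(|Δx|,|Δy|)+1 lattice points, so counting each shared vertex once the boundary has gcd(23,13) + gcd(9,4) + gcd(17,26) + gcd(15,9) = 1+1+1+3 = 6.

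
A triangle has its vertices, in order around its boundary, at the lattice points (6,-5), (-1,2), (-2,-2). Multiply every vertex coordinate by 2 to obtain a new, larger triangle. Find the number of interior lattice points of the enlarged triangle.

62

By the shoelace formula, twice the signed area is |(6·2 − (-1)·(-5)) + ((-1)·(-2) − (-2)·2) + ((-2)·(-5) − 6·(-2))| = 35, so the area is 17.5.
Summing gcd(|Δx|,|Δy|) over the edges gives the boundary count: gcd(7,7) + gcd(1,4) + gcd(8,3) = 7+1+1 = 9.
Scaling by 2 multiplies the area by 2² = 4 (so the new area is 70) and multiplies the boundary lattice-point count by 2, giving 18.
By Pick's theorem, the interior count of the dilated polygon is 70 − 18/2 + 1 = 62.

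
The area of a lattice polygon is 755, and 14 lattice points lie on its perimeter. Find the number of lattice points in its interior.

749

From Pick's theorem, I = A − B/2 + 1 = 755 − 14/2 + 1 = 749.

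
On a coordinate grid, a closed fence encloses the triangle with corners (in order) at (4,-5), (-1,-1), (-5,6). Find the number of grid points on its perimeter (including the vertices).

The number of boundary lattice points is Σ gcd(|Δx|,|Δy|) = gcd(5,4) + gcd(4,7) + gcd(9,11) = 1+1+1 = 3.

3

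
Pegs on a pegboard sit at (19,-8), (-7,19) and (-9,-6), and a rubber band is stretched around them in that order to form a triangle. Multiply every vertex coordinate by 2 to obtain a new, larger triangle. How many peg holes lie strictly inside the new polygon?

The shoelace formula gives twice the area as |[19·19 − (-7)·(-8)] + [(-7)·(-6) − (-9)·19] + [(-9)·(-8) − 19·(-6)]| = 704, so the area is 352.
Summing gcd(|Δx|,|Δy|) over the edges gives the boundary count: gcd(26,27) + gcd(2,25) + gcd(28,2) = 1+1+2 = 4.
Scaling by 2 multiplies the area by 2² = 4 (so the new area is 1408) and multiplies the boundary lattice-point count by 2, giving 8.
By Pick's theorem, the interior count of the dilated polygon is 1408 − 8/2 + 1 = 1405.

1405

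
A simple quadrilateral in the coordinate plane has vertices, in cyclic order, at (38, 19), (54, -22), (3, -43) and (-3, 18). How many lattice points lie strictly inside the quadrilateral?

The shoelace formula gives twice the area as |(38·(-22) − 54·19) + (54·(-43) − 3·(-22)) + (3·18 − (-3)·(-43)) + ((-3)·19 − 38·18)| = 4934, so the area is 2467.
The number of boundary lattice points is Σ gcd(|Δx|,|Δy|) = gcd(16,41) + gcd(51,21) + gcd(6,61) + gcd(41,1) = 1+3+1+1 = 6.
By Pick's theorem A = I + B/2 − 1, so I = 2467 − 6/2 + 1 = 2465.

2465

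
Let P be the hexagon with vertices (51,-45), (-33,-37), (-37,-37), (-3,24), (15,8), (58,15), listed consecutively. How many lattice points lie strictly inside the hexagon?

Using the shoelace formula, 2A = |(51·(-37) − (-33)·(-45)) + ((-33)·(-37) − (-37)·(-37)) + ((-37)·24 − (-3)·(-37)) + ((-3)·8 − 15·24) + (15·15 − 58·8) + (58·(-45) − 51·15)| = 8517, so the area is 4258.5.
Along each edge there are gcd(|Δx|,|Δy|)+1 lattice points, so counting each shared vertex once the boundary has gcd(84,8) + gcd(4,0) + gcd(34,61) + gcd(18,16) + gcd(43,7) + gcd(7,60) = 4+4+1+2+1+1 = 13.
Pick's theorem gives I = A − B/2 + 1 = 4258.5 − 13/2 + 1 = 4253.

4253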